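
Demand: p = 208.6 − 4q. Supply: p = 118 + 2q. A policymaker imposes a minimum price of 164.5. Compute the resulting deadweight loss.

Competitive equilibrium: 208.6 − 4q = 118 + 2q → q* = 15.1, p* = 148.2.
At the floor p = 164.5, quantity demanded = (208.6 − 164.5)/4 = 11.025.
Sellers' marginal cost at q' = 11.025: 118 + 2·11.025 = 140.05.
Δq = 15.1 − 11.025 = 4.075; wedge = 164.5 − 140.05 = 24.45.
Deadweight loss = ½ × 4.075 × 24.45 = 49.82.

49.82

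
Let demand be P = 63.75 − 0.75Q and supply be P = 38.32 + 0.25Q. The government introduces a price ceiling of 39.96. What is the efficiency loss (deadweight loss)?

Competitive equilibrium: 63.75 − 0.75Q = 38.32 + 0.25Q → Q* = 25.43, P* = 44.6775.
At the ceiling P = 39.96, quantity supplied = (39.96 − 38.32)/0.25 = 6.56.
Willingness to pay at Q' = 6.56: 63.75 − 0.75·6.56 = 58.83.
ΔQ = 25.43 − 6.56 = 18.87; wedge = 58.83 − 39.96 = 18.87.
Deadweight loss = ½ × 18.87 × 18.87 = 178.04.

178.04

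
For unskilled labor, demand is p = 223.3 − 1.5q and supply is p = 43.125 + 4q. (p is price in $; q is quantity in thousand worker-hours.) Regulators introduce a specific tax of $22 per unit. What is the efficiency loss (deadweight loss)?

Competitive equilibrium: 223.3 − 1.5q = 43.125 + 4q → q* = 32.7591, p* = 174.1614.
With the tax, the buyer price exceeds the seller price by 22: (223.3 − 1.5q) − (43.125 + 4q) = 22 → q' = 28.7591.
Δq = 32.7591 − 28.7591 = 4; the wedge equals the tax, 22.
The triangle = ½ × 4 × 22 = $44 thousand.

$44 thousand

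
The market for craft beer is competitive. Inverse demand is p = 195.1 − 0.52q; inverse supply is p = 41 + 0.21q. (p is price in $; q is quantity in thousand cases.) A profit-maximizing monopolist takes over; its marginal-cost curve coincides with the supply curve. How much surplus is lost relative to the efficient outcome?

Competitive equilibrium: 195.1 − 0.52q = 41 + 0.21q → q* = 211.0959, p* = 85.3301.
Marginal revenue: MR = 195.1 − 1.04q. Set MR = MC: 195.1 − 1.04q = 41 + 0.21q → q_m = 123.28.
Price p_m = 195.1 − 0.52·123.28 = 130.9944; MC(q_m) = 41 + 0.21·123.28 = 66.8888.
Competitive q* = 211.0959, so Δq = 87.8159; wedge = 130.9944 − 66.8888 = 64.1056.
DWL = ½ × 87.8159 × 64.1056 = $2814.75 thousand.

$2814.75 thousand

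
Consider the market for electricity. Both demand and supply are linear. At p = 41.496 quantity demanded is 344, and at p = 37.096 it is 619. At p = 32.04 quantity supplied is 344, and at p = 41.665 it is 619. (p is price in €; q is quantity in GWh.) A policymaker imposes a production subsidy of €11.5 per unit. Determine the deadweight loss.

Demand slope = (37.096 − 41.496)/(619 − 344) = −0.016, so p = 47 − 0.016q.
Supply slope = (41.665 − 32.04)/(619 − 344) = 0.035, so p = 20 + 0.035q.
Competitive equilibrium: 47 − 0.016q = 20 + 0.035q → q* = 529.4118, p* = 38.5294.
The subsidy lowers effective supply by 11.5: p = 8.5 + 0.035q.
New quantity: 47 − 0.016q = 8.5 + 0.035q → q' = 754.902.
Overproduction Δq = 754.902 − 529.4118 = 225.4902; wedge = subsidy = 11.5.
Deadweight loss = ½ × 225.4902 × 11.5 = €1296.57.

€1296.57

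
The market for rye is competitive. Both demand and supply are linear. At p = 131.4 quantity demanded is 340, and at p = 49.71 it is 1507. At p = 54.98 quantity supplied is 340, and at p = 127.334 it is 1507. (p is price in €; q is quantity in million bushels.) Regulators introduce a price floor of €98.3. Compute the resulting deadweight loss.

€742.73 million

Demand slope = (49.71 − 131.4)/(1507 − 340) = −0.07, so p = 155.2 − 0.07q.
Supply slope = (127.334 − 54.98)/(1507 − 340) = 0.062, so p = 33.9 + 0.062q.
Competitive equilibrium: 155.2 − 0.07q = 33.9 + 0.062q → q* = 918.9394, p* = 90.8742.
At the floor p = 98.3, quantity demanded = (155.2 − 98.3)/0.07 = 812.8571.
Sellers' marginal cost at q' = 812.8571: 33.9 + 0.062·812.8571 = 84.2971.
Δq = 918.9394 − 812.8571 = 106.0823; wedge = 98.3 − 84.2971 = 14.0029.
Welfare loss = ½ × 106.0823 × 14.0029 = €742.73 million.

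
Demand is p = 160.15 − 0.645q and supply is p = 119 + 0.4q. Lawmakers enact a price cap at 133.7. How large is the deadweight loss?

Competitive equilibrium: 160.15 − 0.645q = 119 + 0.4q → q* = 39.378, p* = 134.7512.
At the ceiling p = 133.7, quantity supplied = (133.7 − 119)/0.4 = 36.75.
Willingness to pay at q' = 36.75: 160.15 − 0.645·36.75 = 136.4463.
Δq = 39.378 − 36.75 = 2.628; wedge = 136.4463 − 133.7 = 2.7463.
Welfare loss = ½ × 2.628 × 2.7463 = 3.61.

3.61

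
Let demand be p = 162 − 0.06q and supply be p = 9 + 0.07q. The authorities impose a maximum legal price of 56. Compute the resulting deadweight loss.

Competitive equilibrium: 162 − 0.06q = 9 + 0.07q → q* = 1176.9231, p* = 91.3846.
At the ceiling p = 56, quantity supplied = (56 − 9)/0.07 = 671.4286.
Willingness to pay at q' = 671.4286: 162 − 0.06·671.4286 = 121.7143.
Δq = 1176.9231 − 671.4286 = 505.4945; wedge = 121.7143 − 56 = 65.7143.
The triangle = ½ × 505.4945 × 65.7143 = 16609.11.

16609.11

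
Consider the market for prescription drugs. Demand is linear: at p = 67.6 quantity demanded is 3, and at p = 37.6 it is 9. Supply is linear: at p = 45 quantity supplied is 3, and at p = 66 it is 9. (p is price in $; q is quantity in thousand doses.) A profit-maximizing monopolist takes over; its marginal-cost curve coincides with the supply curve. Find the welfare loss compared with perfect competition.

$18.67 thousand

Demand slope = (37.6 − 67.6)/(9 − 3) = −5, so p = 82.6 − 5q.
Supply slope = (66 − 45)/(9 − 3) = 3.5, so p = 34.5 + 3.5q.
Competitive equilibrium: 82.6 − 5q = 34.5 + 3.5q → q* = 5.6588, p* = 54.3059.
Marginal revenue: MR = 82.6 − 10q. Set MR = MC: 82.6 − 10q = 34.5 + 3.5q → q_m = 3.563.
Price p_m = 82.6 − 5·3.563 = 64.785; MC(q_m) = 34.5 + 3.5·3.563 = 46.9705.
Competitive q* = 5.6588, so Δq = 2.0958; wedge = 64.785 − 46.9705 = 17.8145.
Deadweight loss = ½ × 2.0958 × 17.8145 = $18.67 thousand.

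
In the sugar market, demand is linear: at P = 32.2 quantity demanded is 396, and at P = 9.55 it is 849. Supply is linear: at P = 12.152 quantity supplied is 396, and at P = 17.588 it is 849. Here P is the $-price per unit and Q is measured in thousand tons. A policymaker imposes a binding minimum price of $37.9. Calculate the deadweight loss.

$5929.66 thousand

Demand slope = (9.55 − 32.2)/(849 − 396) = −0.05, so P = 52 − 0.05Q.
Supply slope = (17.588 − 12.152)/(849 − 396) = 0.012, so P = 7.4 + 0.012Q.
Competitive equilibrium: 52 − 0.05Q = 7.4 + 0.012Q → Q* = 719.3548, P* = 16.0323.
At the floor P = 37.9, quantity demanded = (52 − 37.9)/0.05 = 282.
Sellers' marginal cost at Q' = 282: 7.4 + 0.012·282 = 10.784.
ΔQ = 719.3548 − 282 = 437.3548; wedge = 37.9 − 10.784 = 27.116.
Deadweight loss = ½ × 437.3548 × 27.116 = $5929.66 thousand.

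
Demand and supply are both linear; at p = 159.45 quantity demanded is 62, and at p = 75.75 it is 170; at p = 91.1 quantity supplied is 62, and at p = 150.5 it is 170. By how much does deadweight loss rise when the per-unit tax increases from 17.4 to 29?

203.11

Demand slope = (75.75 − 159.45)/(170 − 62) = −0.775, so p = 207.5 − 0.775q.
Supply slope = (150.5 − 91.1)/(170 − 62) = 0.55, so p = 57 + 0.55q.
Competitive equilibrium: 207.5 − 0.775q = 57 + 0.55q → q* = 113.5849, p* = 119.4717.
For a per-unit tax t: Δq = t/1.325, so DWL = ½·t·(t/1.325) = t²/2.65.
At t = 17.4: DWL = 114.249. At t = 29: DWL = 317.358.
Increase = 317.358 − 114.249 = 203.11.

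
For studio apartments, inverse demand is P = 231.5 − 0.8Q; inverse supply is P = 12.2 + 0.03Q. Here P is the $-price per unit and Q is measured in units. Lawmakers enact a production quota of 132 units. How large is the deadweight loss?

Competitive equilibrium: 231.5 − 0.8Q = 12.2 + 0.03Q → Q* = 264.2169, P* = 20.1265.
At Q = 132: demand price = 231.5 − 0.8·132 = 125.9; supply price = 12.2 + 0.03·132 = 16.16.
ΔQ = 264.2169 − 132 = 132.2169; wedge = 125.9 − 16.16 = 109.74.
Deadweight loss = ½ × 132.2169 × 109.74 = $7254.74.

$7254.74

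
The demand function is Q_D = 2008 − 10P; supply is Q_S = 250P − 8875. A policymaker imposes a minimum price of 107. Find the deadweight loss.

22066.31

In inverse form: demand P = 200.8 − 0.1Q, supply P = 35.5 + 0.004Q.
Competitive equilibrium: 200.8 − 0.1Q = 35.5 + 0.004Q → Q* = 1589.4231, P* = 41.8577.
At the floor P = 107, quantity demanded = (200.8 − 107)/0.1 = 938.
Sellers' marginal cost at Q' = 938: 35.5 + 0.004·938 = 39.252.
ΔQ = 1589.4231 − 938 = 651.4231; wedge = 107 − 39.252 = 67.748.
The triangle = ½ × 651.4231 × 67.748 = 22066.31.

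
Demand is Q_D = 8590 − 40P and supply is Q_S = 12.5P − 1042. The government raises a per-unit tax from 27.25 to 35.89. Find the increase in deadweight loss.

2597.76

In inverse form: demand P = 214.75 − 0.025Q, supply P = 83.36 + 0.08Q.
Competitive equilibrium: 214.75 − 0.025Q = 83.36 + 0.08Q → Q* = 1251.3333, P* = 183.4667.
For a per-unit tax t: ΔQ = t/0.105, so DWL = ½·t·(t/0.105) = t²/0.21.
At t = 27.25: DWL = 3536.012. At t = 35.89: DWL = 6133.772.
Increase = 6133.772 − 3536.012 = 2597.76.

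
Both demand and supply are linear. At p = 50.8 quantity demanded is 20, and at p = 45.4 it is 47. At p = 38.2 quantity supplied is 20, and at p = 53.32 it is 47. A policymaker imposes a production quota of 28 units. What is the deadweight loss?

27.97

Demand slope = (45.4 − 50.8)/(47 − 20) = −0.2, so p = 54.8 − 0.2q.
Supply slope = (53.32 − 38.2)/(47 − 20) = 0.56, so p = 27 + 0.56q.
Competitive equilibrium: 54.8 − 0.2q = 27 + 0.56q → q* = 36.5789, p* = 47.4842.
At q = 28: demand price = 54.8 − 0.2·28 = 49.2; supply price = 27 + 0.56·28 = 42.68.
Δq = 36.5789 − 28 = 8.5789; wedge = 49.2 − 42.68 = 6.52.
Deadweight loss = ½ × 8.5789 × 6.52 = 27.97.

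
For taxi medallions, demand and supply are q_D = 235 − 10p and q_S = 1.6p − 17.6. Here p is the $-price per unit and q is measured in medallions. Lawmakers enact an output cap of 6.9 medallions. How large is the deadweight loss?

In inverse form: demand p = 23.5 − 0.1q, supply p = 11 + 0.625q.
Competitive equilibrium: 23.5 − 0.1q = 11 + 0.625q → q* = 17.2414, p* = 21.7759.
At q = 6.9: demand price = 23.5 − 0.1·6.9 = 22.81; supply price = 11 + 0.625·6.9 = 15.3125.
Δq = 17.2414 − 6.9 = 10.3414; wedge = 22.81 − 15.3125 = 7.4975.
Deadweight loss = ½ × 10.3414 × 7.4975 = $38.77.

$38.77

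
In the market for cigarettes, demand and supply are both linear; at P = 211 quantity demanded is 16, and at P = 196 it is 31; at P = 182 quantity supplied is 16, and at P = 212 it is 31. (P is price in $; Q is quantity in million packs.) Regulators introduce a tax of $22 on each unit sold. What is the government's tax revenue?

$403.33 million

Demand slope = (196 − 211)/(31 − 16) = −1, so P = 227 − Q.
Supply slope = (212 − 182)/(31 − 16) = 2, so P = 150 + 2Q.
Competitive equilibrium: 227 − Q = 150 + 2Q → Q* = 25.6667, P* = 201.3333.
With the tax, the buyer price exceeds the seller price by 22: (227 − Q) − (150 + 2Q) = 22 → Q' = 18.3333.
Tax revenue = 22 × 18.3333 = $403.33 million.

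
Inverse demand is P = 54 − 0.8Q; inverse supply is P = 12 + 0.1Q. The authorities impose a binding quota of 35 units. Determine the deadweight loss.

61.25

Competitive equilibrium: 54 − 0.8Q = 12 + 0.1Q → Q* = 46.6667, P* = 16.6667.
At Q = 35: demand price = 54 − 0.8·35 = 26; supply price = 12 + 0.1·35 = 15.5.
ΔQ = 46.6667 − 35 = 11.6667; wedge = 26 − 15.5 = 10.5.
The triangle = ½ × 11.6667 × 10.5 = 61.25.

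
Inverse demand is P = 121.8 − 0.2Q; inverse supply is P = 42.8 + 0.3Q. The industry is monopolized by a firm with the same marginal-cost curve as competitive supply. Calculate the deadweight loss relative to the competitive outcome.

509.47

Competitive equilibrium: 121.8 − 0.2Q = 42.8 + 0.3Q → Q* = 158, P* = 90.2.
Marginal revenue: MR = 121.8 − 0.4Q. Set MR = MC: 121.8 − 0.4Q = 42.8 + 0.3Q → Q_m = 112.8571.
Price P_m = 121.8 − 0.2·112.8571 = 99.2286; MC(Q_m) = 42.8 + 0.3·112.8571 = 76.6571.
Competitive Q* = 158, so ΔQ = 45.1429; wedge = 99.2286 − 76.6571 = 22.5715.
Welfare loss = ½ × 45.1429 × 22.5715 = 509.47.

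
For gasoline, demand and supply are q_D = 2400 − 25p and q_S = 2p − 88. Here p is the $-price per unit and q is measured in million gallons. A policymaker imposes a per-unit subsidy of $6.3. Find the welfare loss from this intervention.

$36.75 million

In inverse form: demand p = 96 − 0.04q, supply p = 44 + 0.5q.
Competitive equilibrium: 96 − 0.04q = 44 + 0.5q → q* = 96.2963, p* = 92.1481.
The subsidy lowers effective supply by 6.3: p = 37.7 + 0.5q.
New quantity: 96 − 0.04q = 37.7 + 0.5q → q' = 107.963.
Overproduction Δq = 107.963 − 96.2963 = 11.6667; wedge = subsidy = 6.3.
Welfare loss = ½ × 11.6667 × 6.3 = $36.75 million.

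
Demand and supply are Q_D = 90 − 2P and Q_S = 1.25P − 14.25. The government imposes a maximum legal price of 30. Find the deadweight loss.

In inverse form: demand P = 45 − 0.5Q, supply P = 11.4 + 0.8Q.
Competitive equilibrium: 45 − 0.5Q = 11.4 + 0.8Q → Q* = 25.8462, P* = 32.0769.
At the ceiling P = 30, quantity supplied = (30 − 11.4)/0.8 = 23.25.
Willingness to pay at Q' = 23.25: 45 − 0.5·23.25 = 33.375.
ΔQ = 25.8462 − 23.25 = 2.5962; wedge = 33.375 − 30 = 3.375.
Welfare loss = ½ × 2.5962 × 3.375 = 4.38.

4.38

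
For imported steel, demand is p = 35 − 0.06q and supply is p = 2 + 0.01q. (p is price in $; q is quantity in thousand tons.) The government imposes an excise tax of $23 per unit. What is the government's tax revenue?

$3285.71 thousand

Competitive equilibrium: 35 − 0.06q = 2 + 0.01q → q* = 471.4286, p* = 6.7143.
With the tax, the buyer price exceeds the seller price by 23: (35 − 0.06q) − (2 + 0.01q) = 23 → q' = 142.8571.
Tax revenue = 23 × 142.8571 = $3285.71 thousand.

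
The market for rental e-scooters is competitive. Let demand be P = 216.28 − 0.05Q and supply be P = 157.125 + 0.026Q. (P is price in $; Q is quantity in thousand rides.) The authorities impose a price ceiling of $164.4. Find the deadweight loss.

Competitive equilibrium: 216.28 − 0.05Q = 157.125 + 0.026Q → Q* = 778.35526, P* = 177.36224.
At the ceiling P = 164.4, quantity supplied = (164.4 − 157.125)/0.026 = 279.80769.
Willingness to pay at Q' = 279.80769: 216.28 − 0.05·279.80769 = 202.28962.
ΔQ = 778.35526 − 279.80769 = 498.54757; wedge = 202.28962 − 164.4 = 37.88962.
The triangle = ½ × 498.54757 × 37.88962 = $9444.89 thousand.

$9444.89 thousand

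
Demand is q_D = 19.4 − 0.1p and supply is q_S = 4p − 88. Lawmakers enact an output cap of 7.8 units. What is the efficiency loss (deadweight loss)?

In inverse form: demand p = 194 − 10q, supply p = 22 + 0.25q.
Competitive equilibrium: 194 − 10q = 22 + 0.25q → q* = 16.7805, p* = 26.1951.
At q = 7.8: demand price = 194 − 10·7.8 = 116; supply price = 22 + 0.25·7.8 = 23.95.
Δq = 16.7805 − 7.8 = 8.9805; wedge = 116 − 23.95 = 92.05.
DWL = ½ × 8.9805 × 92.05 = 413.33.

413.33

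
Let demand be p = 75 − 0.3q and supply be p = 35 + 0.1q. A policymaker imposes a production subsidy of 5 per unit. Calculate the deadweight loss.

31.25

Competitive equilibrium: 75 − 0.3q = 35 + 0.1q → q* = 100, p* = 45.
The subsidy lowers effective supply by 5: p = 30 + 0.1q.
New quantity: 75 − 0.3q = 30 + 0.1q → q' = 112.5.
Overproduction Δq = 112.5 − 100 = 12.5; wedge = subsidy = 5.
DWL = ½ × 12.5 × 5 = 31.25.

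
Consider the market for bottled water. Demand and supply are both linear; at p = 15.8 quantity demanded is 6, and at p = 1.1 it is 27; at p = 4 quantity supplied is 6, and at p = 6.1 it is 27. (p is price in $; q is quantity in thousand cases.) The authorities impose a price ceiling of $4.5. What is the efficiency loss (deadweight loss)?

$38.025 thousand

Demand slope = (1.1 − 15.8)/(27 − 6) = −0.7, so p = 20 − 0.7q.
Supply slope = (6.1 − 4)/(27 − 6) = 0.1, so p = 3.4 + 0.1q.
Competitive equilibrium: 20 − 0.7q = 3.4 + 0.1q → q* = 20.75, p* = 5.475.
At the ceiling p = 4.5, quantity supplied = (4.5 − 3.4)/0.1 = 11.
Willingness to pay at q' = 11: 20 − 0.7·11 = 12.3.
Δq = 20.75 − 11 = 9.75; wedge = 12.3 − 4.5 = 7.8.
Deadweight loss = ½ × 9.75 × 7.8 = $38.025 thousand.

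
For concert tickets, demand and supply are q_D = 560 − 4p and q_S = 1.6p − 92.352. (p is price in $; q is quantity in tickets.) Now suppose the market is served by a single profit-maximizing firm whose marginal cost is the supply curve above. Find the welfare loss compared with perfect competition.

In inverse form: demand p = 140 − 0.25q, supply p = 57.72 + 0.625q.
Competitive equilibrium: 140 − 0.25q = 57.72 + 0.625q → q* = 94.0343, p* = 116.4914.
Marginal revenue: MR = 140 − 0.5q. Set MR = MC: 140 − 0.5q = 57.72 + 0.625q → q_m = 73.1378.
Price p_m = 140 − 0.25·73.1378 = 121.7156; MC(q_m) = 57.72 + 0.625·73.1378 = 103.4311.
Competitive q* = 94.0343, so Δq = 20.8965; wedge = 121.7156 − 103.4311 = 18.2845.
The triangle = ½ × 20.8965 × 18.2845 = $191.04.

$191.04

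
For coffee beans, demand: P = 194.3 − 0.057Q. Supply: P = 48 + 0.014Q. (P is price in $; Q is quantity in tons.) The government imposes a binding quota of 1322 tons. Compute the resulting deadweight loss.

Competitive equilibrium: 194.3 − 0.057Q = 48 + 0.014Q → Q* = 2060.5634, P* = 76.8479.
At Q = 1322: demand price = 194.3 − 0.057·1322 = 118.946; supply price = 48 + 0.014·1322 = 66.508.
ΔQ = 2060.5634 − 1322 = 738.5634; wedge = 118.946 − 66.508 = 52.438.
Deadweight loss = ½ × 738.5634 × 52.438 = $19364.39.

$19364.39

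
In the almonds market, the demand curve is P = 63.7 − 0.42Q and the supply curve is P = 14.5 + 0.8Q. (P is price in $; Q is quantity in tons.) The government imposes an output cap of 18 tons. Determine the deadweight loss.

Competitive equilibrium: 63.7 − 0.42Q = 14.5 + 0.8Q → Q* = 40.3279, P* = 46.7623.
At Q = 18: demand price = 63.7 − 0.42·18 = 56.14; supply price = 14.5 + 0.8·18 = 28.9.
ΔQ = 40.3279 − 18 = 22.3279; wedge = 56.14 − 28.9 = 27.24.
Deadweight loss = ½ × 22.3279 × 27.24 = $304.11.

$304.11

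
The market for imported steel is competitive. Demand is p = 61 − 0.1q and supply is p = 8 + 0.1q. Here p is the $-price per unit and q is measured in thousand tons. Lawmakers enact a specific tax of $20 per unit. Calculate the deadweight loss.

Competitive equilibrium: 61 − 0.1q = 8 + 0.1q → q* = 265, p* = 34.5.
With the tax, the buyer price exceeds the seller price by 20: (61 − 0.1q) − (8 + 0.1q) = 20 → q' = 165.
Δq = 265 − 165 = 100; the wedge equals the tax, 20.
The triangle = ½ × 100 × 20 = $1000 thousand.

$1000 thousand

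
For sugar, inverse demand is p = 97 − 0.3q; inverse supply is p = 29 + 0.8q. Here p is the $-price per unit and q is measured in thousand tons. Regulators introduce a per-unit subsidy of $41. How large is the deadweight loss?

Competitive equilibrium: 97 − 0.3q = 29 + 0.8q → q* = 61.8182, p* = 78.4545.
The subsidy lowers effective supply by 41: p = 0.8q − 12.
New quantity: 97 − 0.3q = 0.8q − 12 → q' = 99.0909.
Overproduction Δq = 99.0909 − 61.8182 = 37.2727; wedge = subsidy = 41.
Welfare loss = ½ × 37.2727 × 41 = $764.09 thousand.

$764.09 thousand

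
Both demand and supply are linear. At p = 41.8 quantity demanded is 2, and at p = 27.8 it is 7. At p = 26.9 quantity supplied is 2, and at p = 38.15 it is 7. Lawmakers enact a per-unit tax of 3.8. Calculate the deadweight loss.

1.43

Demand slope = (27.8 − 41.8)/(7 − 2) = −2.8, so p = 47.4 − 2.8q.
Supply slope = (38.15 − 26.9)/(7 − 2) = 2.25, so p = 22.4 + 2.25q.
Competitive equilibrium: 47.4 − 2.8q = 22.4 + 2.25q → q* = 4.9505, p* = 33.5386.
With the tax, the buyer price exceeds the seller price by 3.8: (47.4 − 2.8q) − (22.4 + 2.25q) = 3.8 → q' = 4.198.
Δq = 4.9505 − 4.198 = 0.7525; the wedge equals the tax, 3.8.
The triangle = ½ × 0.7525 × 3.8 = 1.43.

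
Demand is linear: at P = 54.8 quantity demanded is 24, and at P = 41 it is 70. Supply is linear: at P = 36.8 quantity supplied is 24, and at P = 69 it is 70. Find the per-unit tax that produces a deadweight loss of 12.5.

5

Demand slope = (41 − 54.8)/(70 − 24) = −0.3, so P = 62 − 0.3Q.
Supply slope = (69 − 36.8)/(70 − 24) = 0.7, so P = 20 + 0.7Q.
Competitive equilibrium: 62 − 0.3Q = 20 + 0.7Q → Q* = 42, P* = 49.4.
A tax t gives ΔQ = t/1 and wedge t, so DWL = t²/2.
t²/2 = 12.5 → t² = 25 → t = 5.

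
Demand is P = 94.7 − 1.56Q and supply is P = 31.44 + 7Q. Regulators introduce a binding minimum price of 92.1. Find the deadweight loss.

Competitive equilibrium: 94.7 − 1.56Q = 31.44 + 7Q → Q* = 7.3902, P* = 83.1713.
At the floor P = 92.1, quantity demanded = (94.7 − 92.1)/1.56 = 1.6667.
Sellers' marginal cost at Q' = 1.6667: 31.44 + 7·1.6667 = 43.1069.
ΔQ = 7.3902 − 1.6667 = 5.7235; wedge = 92.1 − 43.1069 = 48.9931.
DWL = ½ × 5.7235 × 48.9931 = 140.21.

140.21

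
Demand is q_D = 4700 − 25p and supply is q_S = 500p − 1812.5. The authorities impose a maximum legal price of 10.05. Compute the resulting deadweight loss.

29110.74

In inverse form: demand p = 188 − 0.04q, supply p = 3.625 + 0.002q.
Competitive equilibrium: 188 − 0.04q = 3.625 + 0.002q → q* = 4389.88095, p* = 12.40476.
At the ceiling p = 10.05, quantity supplied = (10.05 − 3.625)/0.002 = 3212.5.
Willingness to pay at q' = 3212.5: 188 − 0.04·3212.5 = 59.5.
Δq = 4389.88095 − 3212.5 = 1177.38095; wedge = 59.5 − 10.05 = 49.45.
Welfare loss = ½ × 1177.38095 × 49.45 = 29110.74.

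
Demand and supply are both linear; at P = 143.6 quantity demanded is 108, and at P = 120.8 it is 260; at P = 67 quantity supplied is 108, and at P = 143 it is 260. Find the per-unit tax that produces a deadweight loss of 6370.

Demand slope = (120.8 − 143.6)/(260 − 108) = −0.15, so P = 159.8 − 0.15Q.
Supply slope = (143 − 67)/(260 − 108) = 0.5, so P = 13 + 0.5Q.
Competitive equilibrium: 159.8 − 0.15Q = 13 + 0.5Q → Q* = 225.8462, P* = 125.9231.
A tax t gives ΔQ = t/0.65 and wedge t, so DWL = t²/1.3.
t²/1.3 = 6370 → t² = 8281 → t = 91.

91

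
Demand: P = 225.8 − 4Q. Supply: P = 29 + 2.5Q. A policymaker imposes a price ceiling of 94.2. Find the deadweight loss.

57.25

Competitive equilibrium: 225.8 − 4Q = 29 + 2.5Q → Q* = 30.2769, P* = 104.6923.
At the ceiling P = 94.2, quantity supplied = (94.2 − 29)/2.5 = 26.08.
Willingness to pay at Q' = 26.08: 225.8 − 4·26.08 = 121.48.
ΔQ = 30.2769 − 26.08 = 4.1969; wedge = 121.48 − 94.2 = 27.28.
The triangle = ½ × 4.1969 × 27.28 = 57.25.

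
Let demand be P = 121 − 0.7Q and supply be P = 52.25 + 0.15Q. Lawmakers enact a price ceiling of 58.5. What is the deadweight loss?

Competitive equilibrium: 121 − 0.7Q = 52.25 + 0.15Q → Q* = 80.8824, P* = 64.3824.
At the ceiling P = 58.5, quantity supplied = (58.5 − 52.25)/0.15 = 41.6667.
Willingness to pay at Q' = 41.6667: 121 − 0.7·41.6667 = 91.8333.
ΔQ = 80.8824 − 41.6667 = 39.2157; wedge = 91.8333 − 58.5 = 33.3333.
Deadweight loss = ½ × 39.2157 × 33.3333 = 653.59.

653.59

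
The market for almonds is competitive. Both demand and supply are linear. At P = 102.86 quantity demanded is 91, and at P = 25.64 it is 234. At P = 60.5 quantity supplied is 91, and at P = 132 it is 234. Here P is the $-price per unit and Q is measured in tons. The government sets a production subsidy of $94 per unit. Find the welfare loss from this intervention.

Demand slope = (25.64 − 102.86)/(234 − 91) = −0.54, so P = 152 − 0.54Q.
Supply slope = (132 − 60.5)/(234 − 91) = 0.5, so P = 15 + 0.5Q.
Competitive equilibrium: 152 − 0.54Q = 15 + 0.5Q → Q* = 131.7308, P* = 80.8654.
The subsidy lowers effective supply by 94: P = 0.5Q − 79.
New quantity: 152 − 0.54Q = 0.5Q − 79 → Q' = 222.1154.
Overproduction ΔQ = 222.1154 − 131.7308 = 90.3846; wedge = subsidy = 94.
Welfare loss = ½ × 90.3846 × 94 = $4248.08.

$4248.08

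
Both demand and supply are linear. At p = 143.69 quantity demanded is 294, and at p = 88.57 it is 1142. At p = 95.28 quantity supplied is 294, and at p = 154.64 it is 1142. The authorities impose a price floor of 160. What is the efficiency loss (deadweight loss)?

Demand slope = (88.57 − 143.69)/(1142 − 294) = −0.065, so p = 162.8 − 0.065q.
Supply slope = (154.64 − 95.28)/(1142 − 294) = 0.07, so p = 74.7 + 0.07q.
Competitive equilibrium: 162.8 − 0.065q = 74.7 + 0.07q → q* = 652.5926, p* = 120.3815.
At the floor p = 160, quantity demanded = (162.8 − 160)/0.065 = 43.0769.
Sellers' marginal cost at q' = 43.0769: 74.7 + 0.07·43.0769 = 77.7154.
Δq = 652.5926 − 43.0769 = 609.5157; wedge = 160 − 77.7154 = 82.2846.
The triangle = ½ × 609.5157 × 82.2846 = 25076.88.

25076.88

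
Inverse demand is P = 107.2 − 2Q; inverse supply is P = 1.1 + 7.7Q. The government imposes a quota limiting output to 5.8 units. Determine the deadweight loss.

128.04

Competitive equilibrium: 107.2 − 2Q = 1.1 + 7.7Q → Q* = 10.9381, P* = 85.3237.
At Q = 5.8: demand price = 107.2 − 2·5.8 = 95.6; supply price = 1.1 + 7.7·5.8 = 45.76.
ΔQ = 10.9381 − 5.8 = 5.1381; wedge = 95.6 − 45.76 = 49.84.
The triangle = ½ × 5.1381 × 49.84 = 128.04.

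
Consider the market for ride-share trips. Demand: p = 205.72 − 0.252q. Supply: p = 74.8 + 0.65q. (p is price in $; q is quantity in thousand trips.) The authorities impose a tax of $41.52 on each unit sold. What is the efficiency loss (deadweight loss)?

Competitive equilibrium: 205.72 − 0.252q = 74.8 + 0.65q → q* = 145.1441, p* = 169.1437.
With the tax, the buyer price exceeds the seller price by 41.52: (205.72 − 0.252q) − (74.8 + 0.65q) = 41.52 → q' = 99.1131.
Δq = 145.1441 − 99.1131 = 46.031; the wedge equals the tax, 41.52.
Welfare loss = ½ × 46.031 × 41.52 = $955.60 thousand.

$955.60 thousand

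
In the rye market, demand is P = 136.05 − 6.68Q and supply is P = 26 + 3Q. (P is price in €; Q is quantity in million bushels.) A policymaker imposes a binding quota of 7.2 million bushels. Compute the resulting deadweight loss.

Competitive equilibrium: 136.05 − 6.68Q = 26 + 3Q → Q* = 11.3688, P* = 60.1064.
At Q = 7.2: demand price = 136.05 − 6.68·7.2 = 87.954; supply price = 26 + 3·7.2 = 47.6.
ΔQ = 11.3688 − 7.2 = 4.1688; wedge = 87.954 − 47.6 = 40.354.
DWL = ½ × 4.1688 × 40.354 = €84.11 million.

€84.11 million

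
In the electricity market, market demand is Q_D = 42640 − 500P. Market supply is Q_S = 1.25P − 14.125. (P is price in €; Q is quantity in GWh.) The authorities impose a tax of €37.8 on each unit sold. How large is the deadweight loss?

In inverse form: demand P = 85.28 − 0.002Q, supply P = 11.3 + 0.8Q.
Competitive equilibrium: 85.28 − 0.002Q = 11.3 + 0.8Q → Q* = 92.2444, P* = 85.0955.
With the tax, the buyer price exceeds the seller price by 37.8: (85.28 − 0.002Q) − (11.3 + 0.8Q) = 37.8 → Q' = 45.1122.
ΔQ = 92.2444 − 45.1122 = 47.1322; the wedge equals the tax, 37.8.
The triangle = ½ × 47.1322 × 37.8 = €890.80.

€890.80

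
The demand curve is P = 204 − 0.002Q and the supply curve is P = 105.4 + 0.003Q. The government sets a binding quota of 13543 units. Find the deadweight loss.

Competitive equilibrium: 204 − 0.002Q = 105.4 + 0.003Q → Q* = 19720, P* = 164.56.
At Q = 13543: demand price = 204 − 0.002·13543 = 176.914; supply price = 105.4 + 0.003·13543 = 146.029.
ΔQ = 19720 − 13543 = 6177; wedge = 176.914 − 146.029 = 30.885.
DWL = ½ × 6177 × 30.885 = 95388.32.

95388.32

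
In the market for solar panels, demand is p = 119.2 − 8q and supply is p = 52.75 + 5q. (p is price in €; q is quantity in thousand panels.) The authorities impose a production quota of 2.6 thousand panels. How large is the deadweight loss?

€41 thousand

Competitive equilibrium: 119.2 − 8q = 52.75 + 5q → q* = 5.1115, p* = 78.3077.
At q = 2.6: demand price = 119.2 − 8·2.6 = 98.4; supply price = 52.75 + 5·2.6 = 65.75.
Δq = 5.1115 − 2.6 = 2.5115; wedge = 98.4 − 65.75 = 32.65.
The triangle = ½ × 2.5115 × 32.65 = €41 thousand.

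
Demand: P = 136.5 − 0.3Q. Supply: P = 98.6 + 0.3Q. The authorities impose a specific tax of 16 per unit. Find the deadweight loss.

Competitive equilibrium: 136.5 − 0.3Q = 98.6 + 0.3Q → Q* = 63.1667, P* = 117.55.
With the tax, the buyer price exceeds the seller price by 16: (136.5 − 0.3Q) − (98.6 + 0.3Q) = 16 → Q' = 36.5.
ΔQ = 63.1667 − 36.5 = 26.6667; the wedge equals the tax, 16.
Deadweight loss = ½ × 26.6667 × 16 = 213.33.

213.33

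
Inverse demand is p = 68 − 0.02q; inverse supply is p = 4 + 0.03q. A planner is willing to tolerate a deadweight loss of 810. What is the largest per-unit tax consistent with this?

Competitive equilibrium: 68 − 0.02q = 4 + 0.03q → q* = 1280, p* = 42.4.
A tax t gives Δq = t/0.05 and wedge t, so DWL = t²/0.1.
t²/0.1 = 810 → t² = 81 → t = 9.

9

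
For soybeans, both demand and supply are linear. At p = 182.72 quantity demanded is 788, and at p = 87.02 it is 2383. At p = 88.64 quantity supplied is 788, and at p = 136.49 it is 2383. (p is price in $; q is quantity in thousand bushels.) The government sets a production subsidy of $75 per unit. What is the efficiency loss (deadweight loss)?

$31250 thousand

Demand slope = (87.02 − 182.72)/(2383 − 788) = −0.06, so p = 230 − 0.06q.
Supply slope = (136.49 − 88.64)/(2383 − 788) = 0.03, so p = 65 + 0.03q.
Competitive equilibrium: 230 − 0.06q = 65 + 0.03q → q* = 1833.3333, p* = 120.
The subsidy lowers effective supply by 75: p = 0.03q − 10.
New quantity: 230 − 0.06q = 0.03q − 10 → q' = 2666.6667.
Overproduction Δq = 2666.6667 − 1833.3333 = 833.3334; wedge = subsidy = 75.
DWL = ½ × 833.3334 × 75 = $31250 thousand.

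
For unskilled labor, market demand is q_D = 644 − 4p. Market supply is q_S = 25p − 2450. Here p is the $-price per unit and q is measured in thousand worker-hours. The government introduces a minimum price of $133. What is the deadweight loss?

$1605.98 thousand

In inverse form: demand p = 161 − 0.25q, supply p = 98 + 0.04q.
Competitive equilibrium: 161 − 0.25q = 98 + 0.04q → q* = 217.2414, p* = 106.6897.
At the floor p = 133, quantity demanded = (161 − 133)/0.25 = 112.
Sellers' marginal cost at q' = 112: 98 + 0.04·112 = 102.48.
Δq = 217.2414 − 112 = 105.2414; wedge = 133 − 102.48 = 30.52.
DWL = ½ × 105.2414 × 30.52 = $1605.98 thousand.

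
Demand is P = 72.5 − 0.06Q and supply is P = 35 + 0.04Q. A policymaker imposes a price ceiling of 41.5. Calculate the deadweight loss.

Competitive equilibrium: 72.5 − 0.06Q = 35 + 0.04Q → Q* = 375, P* = 50.
At the ceiling P = 41.5, quantity supplied = (41.5 − 35)/0.04 = 162.5.
Willingness to pay at Q' = 162.5: 72.5 − 0.06·162.5 = 62.75.
ΔQ = 375 − 162.5 = 212.5; wedge = 62.75 − 41.5 = 21.25.
DWL = ½ × 212.5 × 21.25 = 2257.81.

2257.81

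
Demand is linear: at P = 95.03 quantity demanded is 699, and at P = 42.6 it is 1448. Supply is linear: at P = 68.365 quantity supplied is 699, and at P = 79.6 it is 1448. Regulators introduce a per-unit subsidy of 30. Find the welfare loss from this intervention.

Demand slope = (42.6 − 95.03)/(1448 − 699) = −0.07, so P = 143.96 − 0.07Q.
Supply slope = (79.6 − 68.365)/(1448 − 699) = 0.015, so P = 57.88 + 0.015Q.
Competitive equilibrium: 143.96 − 0.07Q = 57.88 + 0.015Q → Q* = 1012.7059, P* = 73.0706.
The subsidy lowers effective supply by 30: P = 27.88 + 0.015Q.
New quantity: 143.96 − 0.07Q = 27.88 + 0.015Q → Q' = 1365.6471.
Overproduction ΔQ = 1365.6471 − 1012.7059 = 352.9412; wedge = subsidy = 30.
Welfare loss = ½ × 352.9412 × 30 = 5294.12.

5294.12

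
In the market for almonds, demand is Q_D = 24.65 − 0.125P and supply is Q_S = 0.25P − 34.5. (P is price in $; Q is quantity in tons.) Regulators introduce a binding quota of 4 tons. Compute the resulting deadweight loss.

$5.23

In inverse form: demand P = 197.2 − 8Q, supply P = 138 + 4Q.
Competitive equilibrium: 197.2 − 8Q = 138 + 4Q → Q* = 4.9333, P* = 157.7333.
At Q = 4: demand price = 197.2 − 8·4 = 165.2; supply price = 138 + 4·4 = 154.
ΔQ = 4.9333 − 4 = 0.9333; wedge = 165.2 − 154 = 11.2.
The triangle = ½ × 0.9333 × 11.2 = $5.23.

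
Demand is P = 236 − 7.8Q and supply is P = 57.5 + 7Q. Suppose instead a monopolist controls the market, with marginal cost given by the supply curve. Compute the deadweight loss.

Competitive equilibrium: 236 − 7.8Q = 57.5 + 7Q → Q* = 12.0608, P* = 141.9257.
Marginal revenue: MR = 236 − 15.6Q. Set MR = MC: 236 − 15.6Q = 57.5 + 7Q → Q_m = 7.8982.
Price P_m = 236 − 7.8·7.8982 = 174.394; MC(Q_m) = 57.5 + 7·7.8982 = 112.7874.
Competitive Q* = 12.0608, so ΔQ = 4.1626; wedge = 174.394 − 112.7874 = 61.6066.
DWL = ½ × 4.1626 × 61.6066 = 128.22.

128.22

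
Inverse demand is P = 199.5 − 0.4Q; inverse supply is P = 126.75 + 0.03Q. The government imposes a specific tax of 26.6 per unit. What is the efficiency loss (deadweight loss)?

822.74

Competitive equilibrium: 199.5 − 0.4Q = 126.75 + 0.03Q → Q* = 169.186, P* = 131.8256.
With the tax, the buyer price exceeds the seller price by 26.6: (199.5 − 0.4Q) − (126.75 + 0.03Q) = 26.6 → Q' = 107.3256.
ΔQ = 169.186 − 107.3256 = 61.8604; the wedge equals the tax, 26.6.
DWL = ½ × 61.8604 × 26.6 = 822.74.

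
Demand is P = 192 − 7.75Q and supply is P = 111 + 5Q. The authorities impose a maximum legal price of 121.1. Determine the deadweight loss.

Competitive equilibrium: 192 − 7.75Q = 111 + 5Q → Q* = 6.3529, P* = 142.7647.
At the ceiling P = 121.1, quantity supplied = (121.1 − 111)/5 = 2.02.
Willingness to pay at Q' = 2.02: 192 − 7.75·2.02 = 176.345.
ΔQ = 6.3529 − 2.02 = 4.3329; wedge = 176.345 − 121.1 = 55.245.
Deadweight loss = ½ × 4.3329 × 55.245 = 119.69.

119.69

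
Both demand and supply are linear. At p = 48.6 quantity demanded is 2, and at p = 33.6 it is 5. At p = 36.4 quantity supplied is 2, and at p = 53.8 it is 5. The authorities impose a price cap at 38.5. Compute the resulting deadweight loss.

Demand slope = (33.6 − 48.6)/(5 − 2) = −5, so p = 58.6 − 5q.
Supply slope = (53.8 − 36.4)/(5 − 2) = 5.8, so p = 24.8 + 5.8q.
Competitive equilibrium: 58.6 − 5q = 24.8 + 5.8q → q* = 3.1296, p* = 42.9519.
At the ceiling p = 38.5, quantity supplied = (38.5 − 24.8)/5.8 = 2.3621.
Willingness to pay at q' = 2.3621: 58.6 − 5·2.3621 = 46.7895.
Δq = 3.1296 − 2.3621 = 0.7675; wedge = 46.7895 − 38.5 = 8.2895.
Deadweight loss = ½ × 0.7675 × 8.2895 = 3.18.

3.18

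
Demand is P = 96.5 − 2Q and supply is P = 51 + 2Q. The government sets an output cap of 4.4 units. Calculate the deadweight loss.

97.30

Competitive equilibrium: 96.5 − 2Q = 51 + 2Q → Q* = 11.375, P* = 73.75.
At Q = 4.4: demand price = 96.5 − 2·4.4 = 87.7; supply price = 51 + 2·4.4 = 59.8.
ΔQ = 11.375 − 4.4 = 6.975; wedge = 87.7 − 59.8 = 27.9.
Deadweight loss = ½ × 6.975 × 27.9 = 97.30.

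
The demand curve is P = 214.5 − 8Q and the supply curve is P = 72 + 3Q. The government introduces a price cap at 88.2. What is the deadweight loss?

313.89

Competitive equilibrium: 214.5 − 8Q = 72 + 3Q → Q* = 12.9545, P* = 110.8636.
At the ceiling P = 88.2, quantity supplied = (88.2 − 72)/3 = 5.4.
Willingness to pay at Q' = 5.4: 214.5 − 8·5.4 = 171.3.
ΔQ = 12.9545 − 5.4 = 7.5545; wedge = 171.3 − 88.2 = 83.1.
Deadweight loss = ½ × 7.5545 × 83.1 = 313.89.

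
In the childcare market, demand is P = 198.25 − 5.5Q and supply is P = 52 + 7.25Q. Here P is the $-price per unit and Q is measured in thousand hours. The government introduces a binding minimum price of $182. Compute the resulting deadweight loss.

Competitive equilibrium: 198.25 − 5.5Q = 52 + 7.25Q → Q* = 11.47059, P* = 135.16176.
At the floor P = 182, quantity demanded = (198.25 − 182)/5.5 = 2.95455.
Sellers' marginal cost at Q' = 2.95455: 52 + 7.25·2.95455 = 73.42049.
ΔQ = 11.47059 − 2.95455 = 8.51604; wedge = 182 − 73.42049 = 108.57951.
The triangle = ½ × 8.51604 × 108.57951 = $462.33 thousand.

$462.33 thousand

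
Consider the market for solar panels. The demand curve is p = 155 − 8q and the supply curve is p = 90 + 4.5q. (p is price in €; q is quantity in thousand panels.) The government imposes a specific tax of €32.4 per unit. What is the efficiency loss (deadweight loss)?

Competitive equilibrium: 155 − 8q = 90 + 4.5q → q* = 5.2, p* = 113.4.
With the tax, the buyer price exceeds the seller price by 32.4: (155 − 8q) − (90 + 4.5q) = 32.4 → q' = 2.608.
Δq = 5.2 − 2.608 = 2.592; the wedge equals the tax, 32.4.
Deadweight loss = ½ × 2.592 × 32.4 = €41.99 thousand.

€41.99 thousand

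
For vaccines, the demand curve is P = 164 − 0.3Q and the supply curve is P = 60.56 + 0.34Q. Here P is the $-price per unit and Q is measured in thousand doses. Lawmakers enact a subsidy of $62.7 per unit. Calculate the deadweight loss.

$3071.32 thousand

Competitive equilibrium: 164 − 0.3Q = 60.56 + 0.34Q → Q* = 161.625, P* = 115.5125.
The subsidy lowers effective supply by 62.7: P = 0.34Q − 2.14.
New quantity: 164 − 0.3Q = 0.34Q − 2.14 → Q' = 259.5938.
Overproduction ΔQ = 259.5938 − 161.625 = 97.9688; wedge = subsidy = 62.7.
Deadweight loss = ½ × 97.9688 × 62.7 = $3071.32 thousand.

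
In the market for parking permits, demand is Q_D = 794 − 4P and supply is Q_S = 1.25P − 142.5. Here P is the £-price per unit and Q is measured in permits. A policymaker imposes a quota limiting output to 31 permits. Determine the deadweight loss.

£1285.14

In inverse form: demand P = 198.5 − 0.25Q, supply P = 114 + 0.8Q.
Competitive equilibrium: 198.5 − 0.25Q = 114 + 0.8Q → Q* = 80.4762, P* = 178.381.
At Q = 31: demand price = 198.5 − 0.25·31 = 190.75; supply price = 114 + 0.8·31 = 138.8.
ΔQ = 80.4762 − 31 = 49.4762; wedge = 190.75 − 138.8 = 51.95.
The triangle = ½ × 49.4762 × 51.95 = £1285.14.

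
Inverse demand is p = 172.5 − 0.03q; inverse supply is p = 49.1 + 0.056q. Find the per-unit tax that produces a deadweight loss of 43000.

86

Competitive equilibrium: 172.5 − 0.03q = 49.1 + 0.056q → q* = 1434.8837, p* = 129.4535.
A tax t gives Δq = t/0.086 and wedge t, so DWL = t²/0.172.
t²/0.172 = 43000 → t² = 7396 → t = 86.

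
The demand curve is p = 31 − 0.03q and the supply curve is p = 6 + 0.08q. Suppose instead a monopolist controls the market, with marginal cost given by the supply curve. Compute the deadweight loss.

Competitive equilibrium: 31 − 0.03q = 6 + 0.08q → q* = 227.2727, p* = 24.1818.
Marginal revenue: MR = 31 − 0.06q. Set MR = MC: 31 − 0.06q = 6 + 0.08q → q_m = 178.5714.
Price p_m = 31 − 0.03·178.5714 = 25.6429; MC(q_m) = 6 + 0.08·178.5714 = 20.2857.
Competitive q* = 227.2727, so Δq = 48.7013; wedge = 25.6429 − 20.2857 = 5.3572.
Welfare loss = ½ × 48.7013 × 5.3572 = 130.45.

130.45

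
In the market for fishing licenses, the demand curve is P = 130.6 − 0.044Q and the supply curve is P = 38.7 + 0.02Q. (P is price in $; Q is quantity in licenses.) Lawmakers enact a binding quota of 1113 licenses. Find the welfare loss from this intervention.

$3337.24

Competitive equilibrium: 130.6 − 0.044Q = 38.7 + 0.02Q → Q* = 1435.9375, P* = 67.4188.
At Q = 1113: demand price = 130.6 − 0.044·1113 = 81.628; supply price = 38.7 + 0.02·1113 = 60.96.
ΔQ = 1435.9375 − 1113 = 322.9375; wedge = 81.628 − 60.96 = 20.668.
Deadweight loss = ½ × 322.9375 × 20.668 = $3337.24.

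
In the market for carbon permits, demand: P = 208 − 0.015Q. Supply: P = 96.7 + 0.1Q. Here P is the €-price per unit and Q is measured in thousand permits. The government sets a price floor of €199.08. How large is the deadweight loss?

Competitive equilibrium: 208 − 0.015Q = 96.7 + 0.1Q → Q* = 967.82609, P* = 193.48261.
At the floor P = 199.08, quantity demanded = (208 − 199.08)/0.015 = 594.66667.
Sellers' marginal cost at Q' = 594.66667: 96.7 + 0.1·594.66667 = 156.16667.
ΔQ = 967.82609 − 594.66667 = 373.15942; wedge = 199.08 − 156.16667 = 42.91333.
Welfare loss = ½ × 373.15942 × 42.91333 = €8006.76 thousand.

€8006.76 thousand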